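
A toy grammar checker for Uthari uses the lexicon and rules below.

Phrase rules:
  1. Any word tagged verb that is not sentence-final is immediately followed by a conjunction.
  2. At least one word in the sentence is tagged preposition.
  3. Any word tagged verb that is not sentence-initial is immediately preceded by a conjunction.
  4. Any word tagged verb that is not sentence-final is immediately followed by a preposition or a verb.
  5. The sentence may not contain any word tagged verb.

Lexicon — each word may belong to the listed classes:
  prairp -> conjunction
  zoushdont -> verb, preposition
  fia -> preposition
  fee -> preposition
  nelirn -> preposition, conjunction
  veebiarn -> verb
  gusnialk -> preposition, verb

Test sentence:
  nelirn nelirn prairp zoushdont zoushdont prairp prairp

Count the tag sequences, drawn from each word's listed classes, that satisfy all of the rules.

4

Candidates per position — 1:nelirn {preposition,conjunction}; 2:nelirn {preposition,conjunction}; 3:prairp {conjunction}; 4:zoushdont {verb,preposition}; 5:zoushdont {verb,preposition}; 6:prairp {conjunction}; 7:prairp {conjunction}.
There are 16 candidate sequences in total.
The sequences that satisfy every rule: preposition preposition conjunction preposition preposition conjunction conjunction; preposition conjunction conjunction preposition preposition conjunction conjunction; conjunction preposition conjunction preposition preposition conjunction conjunction; conjunction conjunction conjunction preposition preposition conjunction conjunction.
Count = 4.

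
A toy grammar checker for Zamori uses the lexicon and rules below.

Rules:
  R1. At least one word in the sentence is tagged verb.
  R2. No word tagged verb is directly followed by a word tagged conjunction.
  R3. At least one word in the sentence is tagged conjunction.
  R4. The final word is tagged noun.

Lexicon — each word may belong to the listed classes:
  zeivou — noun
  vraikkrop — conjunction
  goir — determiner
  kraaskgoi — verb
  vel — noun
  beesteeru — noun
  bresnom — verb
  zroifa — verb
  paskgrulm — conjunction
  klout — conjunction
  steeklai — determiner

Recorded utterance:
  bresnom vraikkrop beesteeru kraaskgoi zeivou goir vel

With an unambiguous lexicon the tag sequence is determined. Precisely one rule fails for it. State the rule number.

Fixed tagging: verb conjunction noun verb noun determiner noun.
Checking each rule: R1 pass, R2 fail, R3 pass, R4 pass.
Only rule 2 fails.

2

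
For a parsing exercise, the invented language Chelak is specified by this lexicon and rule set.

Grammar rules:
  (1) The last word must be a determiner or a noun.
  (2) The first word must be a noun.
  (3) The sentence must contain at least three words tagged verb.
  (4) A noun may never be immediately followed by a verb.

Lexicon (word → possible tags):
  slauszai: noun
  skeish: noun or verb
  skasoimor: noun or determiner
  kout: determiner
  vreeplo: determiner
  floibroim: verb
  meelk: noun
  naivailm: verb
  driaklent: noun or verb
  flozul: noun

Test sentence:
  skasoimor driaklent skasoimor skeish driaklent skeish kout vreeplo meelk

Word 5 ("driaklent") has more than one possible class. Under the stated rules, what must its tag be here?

verb

Candidates per position — 1:skasoimor {noun,determiner}; 2:driaklent {noun,verb}; 3:skasoimor {noun,determiner}; 4:skeish {noun,verb}; 5:driaklent {noun,verb}; 6:skeish {noun,verb}; 7:kout {determiner}; 8:vreeplo {determiner}; 9:meelk {noun}.
Position 1: determiner is ruled out by rule 2; that leaves noun.
Position 2: verb is ruled out by rule 4; that leaves noun.
Position 4: noun is ruled out by rule 3; that leaves verb.
Position 5: noun is ruled out by rule 3; that leaves verb.
Position 6: noun is ruled out by rule 3; that leaves verb.
Position 3: noun is ruled out by rule 4; that leaves determiner.
The unique satisfying tagging is: noun noun determiner verb verb verb determiner determiner noun.
Verifying each rule — rule 1 holds; rule 2 holds; rule 3 holds; rule 4 holds.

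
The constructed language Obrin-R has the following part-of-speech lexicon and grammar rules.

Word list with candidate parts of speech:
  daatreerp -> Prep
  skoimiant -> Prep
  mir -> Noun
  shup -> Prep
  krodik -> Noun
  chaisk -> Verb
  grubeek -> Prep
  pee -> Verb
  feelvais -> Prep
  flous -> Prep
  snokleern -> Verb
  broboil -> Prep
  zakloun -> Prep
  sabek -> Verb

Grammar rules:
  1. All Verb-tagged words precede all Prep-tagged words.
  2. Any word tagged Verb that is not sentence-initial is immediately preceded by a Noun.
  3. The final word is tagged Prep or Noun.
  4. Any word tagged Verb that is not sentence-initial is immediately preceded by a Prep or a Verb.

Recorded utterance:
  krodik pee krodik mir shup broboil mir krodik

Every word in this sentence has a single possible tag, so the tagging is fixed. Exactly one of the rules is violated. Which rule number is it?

Fixed tagging: Noun Verb Noun Noun Prep Prep Noun Noun.
Rule check: R1 holds, R2 holds, R3 holds, R4 violated.
Only rule 4 fails.

4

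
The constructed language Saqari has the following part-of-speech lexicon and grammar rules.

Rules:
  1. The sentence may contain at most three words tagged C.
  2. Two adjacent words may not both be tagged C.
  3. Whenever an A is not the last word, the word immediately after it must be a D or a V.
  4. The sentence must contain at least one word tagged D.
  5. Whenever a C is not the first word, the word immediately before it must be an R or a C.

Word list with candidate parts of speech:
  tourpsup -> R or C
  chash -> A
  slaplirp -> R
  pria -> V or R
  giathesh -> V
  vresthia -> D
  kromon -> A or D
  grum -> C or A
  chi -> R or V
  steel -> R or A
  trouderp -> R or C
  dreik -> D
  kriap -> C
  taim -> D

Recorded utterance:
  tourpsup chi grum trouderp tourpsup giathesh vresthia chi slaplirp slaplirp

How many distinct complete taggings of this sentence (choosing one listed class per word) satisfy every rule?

8

Candidates per position — 1:tourpsup {R,C}; 2:chi {R,V}; 3:grum {C,A}; 4:trouderp {R,C}; 5:tourpsup {R,C}; 6:giathesh {V}; 7:vresthia {D}; 8:chi {R,V}; 9:slaplirp {R}; 10:slaplirp {R}.
There are 64 candidate sequences in total.
Checking each against the rules leaves 8 sequences.
Count = 8.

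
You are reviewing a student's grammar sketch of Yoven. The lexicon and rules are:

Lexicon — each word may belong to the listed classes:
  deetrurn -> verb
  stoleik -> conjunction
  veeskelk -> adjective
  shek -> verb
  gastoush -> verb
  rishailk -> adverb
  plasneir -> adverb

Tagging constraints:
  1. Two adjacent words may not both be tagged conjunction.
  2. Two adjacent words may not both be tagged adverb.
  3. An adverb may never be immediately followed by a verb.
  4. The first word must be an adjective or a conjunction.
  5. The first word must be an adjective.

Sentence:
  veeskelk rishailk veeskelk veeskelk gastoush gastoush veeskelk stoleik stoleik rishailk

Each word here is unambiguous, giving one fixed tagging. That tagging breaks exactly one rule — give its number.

Fixed tagging: adjective adverb adjective adjective verb verb adjective conjunction conjunction adverb.
Applying the rules: R1 ✗, R2 ✓, R3 ✓, R4 ✓, R5 ✓.
Only rule 1 fails.

1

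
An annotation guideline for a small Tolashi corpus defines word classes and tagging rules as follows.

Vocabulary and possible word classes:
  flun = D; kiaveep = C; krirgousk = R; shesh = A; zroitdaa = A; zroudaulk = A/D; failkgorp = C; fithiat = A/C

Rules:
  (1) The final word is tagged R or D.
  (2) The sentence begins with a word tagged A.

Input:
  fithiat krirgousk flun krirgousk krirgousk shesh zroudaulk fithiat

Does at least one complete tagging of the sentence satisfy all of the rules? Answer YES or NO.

Candidates per position — 1:fithiat {A,C}; 2:krirgousk {R}; 3:flun {D}; 4:krirgousk {R}; 5:krirgousk {R}; 6:shesh {A}; 7:zroudaulk {A,D}; 8:fithiat {A,C}.
Rule 1 cannot be satisfied by any choice of tags from the lexicon.
So there is no consistent tagging.

NO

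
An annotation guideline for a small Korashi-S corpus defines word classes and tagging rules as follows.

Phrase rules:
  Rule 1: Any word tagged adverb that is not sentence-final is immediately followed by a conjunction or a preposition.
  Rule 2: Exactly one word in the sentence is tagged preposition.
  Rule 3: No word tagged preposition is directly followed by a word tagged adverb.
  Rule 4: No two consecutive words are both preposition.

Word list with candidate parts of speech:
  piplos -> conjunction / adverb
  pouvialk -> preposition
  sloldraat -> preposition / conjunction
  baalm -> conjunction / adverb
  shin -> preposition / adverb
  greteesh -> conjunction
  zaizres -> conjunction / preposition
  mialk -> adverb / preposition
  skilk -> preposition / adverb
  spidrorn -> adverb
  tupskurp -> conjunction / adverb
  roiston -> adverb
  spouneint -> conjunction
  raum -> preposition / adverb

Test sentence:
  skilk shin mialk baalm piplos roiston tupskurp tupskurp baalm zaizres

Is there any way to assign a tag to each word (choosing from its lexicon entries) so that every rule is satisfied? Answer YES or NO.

Candidates per position — 1:skilk {preposition,adverb}; 2:shin {preposition,adverb}; 3:mialk {adverb,preposition}; 4:baalm {conjunction,adverb}; 5:piplos {conjunction,adverb}; 6:roiston {adverb}; 7:tupskurp {conjunction,adverb}; 8:tupskurp {conjunction,adverb}; 9:baalm {conjunction,adverb}; 10:zaizres {conjunction,preposition}.
Every candidate sequence violates at least one rule; no consistent tagging exists.

NO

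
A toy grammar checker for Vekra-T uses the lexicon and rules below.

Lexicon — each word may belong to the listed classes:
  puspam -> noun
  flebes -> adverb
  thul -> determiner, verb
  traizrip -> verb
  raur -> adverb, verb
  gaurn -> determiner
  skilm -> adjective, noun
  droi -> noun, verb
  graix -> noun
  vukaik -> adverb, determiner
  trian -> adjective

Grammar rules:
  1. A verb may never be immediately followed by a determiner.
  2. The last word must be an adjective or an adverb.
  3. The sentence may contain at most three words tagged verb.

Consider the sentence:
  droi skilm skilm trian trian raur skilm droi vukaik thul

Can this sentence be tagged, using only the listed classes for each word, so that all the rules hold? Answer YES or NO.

Candidates per position — 1:droi {noun,verb}; 2:skilm {adjective,noun}; 3:skilm {adjective,noun}; 4:trian {adjective}; 5:trian {adjective}; 6:raur {adverb,verb}; 7:skilm {adjective,noun}; 8:droi {noun,verb}; 9:vukaik {adverb,determiner}; 10:thul {determiner,verb}.
Rule 2 cannot be satisfied by any choice of tags from the lexicon.
So there is no consistent tagging.

NO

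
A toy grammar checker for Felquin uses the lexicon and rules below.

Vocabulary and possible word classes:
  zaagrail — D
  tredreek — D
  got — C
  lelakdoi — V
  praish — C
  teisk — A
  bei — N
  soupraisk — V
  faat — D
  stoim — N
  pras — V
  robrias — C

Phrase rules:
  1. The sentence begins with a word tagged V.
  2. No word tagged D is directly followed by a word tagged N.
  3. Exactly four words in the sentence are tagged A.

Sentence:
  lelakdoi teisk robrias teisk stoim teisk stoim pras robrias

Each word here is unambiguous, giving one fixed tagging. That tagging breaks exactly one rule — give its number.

3

Fixed tagging: V A C A N A N V C.
Applying the rules: R1 ✓, R2 ✓, R3 ✗.
Only rule 3 fails.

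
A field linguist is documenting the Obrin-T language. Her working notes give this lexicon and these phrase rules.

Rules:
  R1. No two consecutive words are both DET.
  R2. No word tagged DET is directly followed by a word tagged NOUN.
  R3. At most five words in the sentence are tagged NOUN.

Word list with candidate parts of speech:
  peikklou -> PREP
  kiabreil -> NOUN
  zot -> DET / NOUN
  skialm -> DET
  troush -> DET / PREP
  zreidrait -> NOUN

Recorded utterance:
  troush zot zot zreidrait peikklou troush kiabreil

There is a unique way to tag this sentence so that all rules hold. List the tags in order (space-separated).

PREP NOUN NOUN NOUN PREP PREP NOUN

Candidates per position — 1:troush {DET,PREP}; 2:zot {DET,NOUN}; 3:zot {DET,NOUN}; 4:zreidrait {NOUN}; 5:peikklou {PREP}; 6:troush {DET,PREP}; 7:kiabreil {NOUN}.
Position 1: DET is ruled out by rule 2; that leaves PREP.
Position 2: DET is ruled out by rule 2; that leaves NOUN.
Position 3: DET is ruled out by rule 2; that leaves NOUN.
Position 6: DET is ruled out by rule 2; that leaves PREP.
The only consistent sequence is: PREP NOUN NOUN NOUN PREP PREP NOUN.
Check: rule 1 ✓; rule 2 ✓; rule 3 ✓.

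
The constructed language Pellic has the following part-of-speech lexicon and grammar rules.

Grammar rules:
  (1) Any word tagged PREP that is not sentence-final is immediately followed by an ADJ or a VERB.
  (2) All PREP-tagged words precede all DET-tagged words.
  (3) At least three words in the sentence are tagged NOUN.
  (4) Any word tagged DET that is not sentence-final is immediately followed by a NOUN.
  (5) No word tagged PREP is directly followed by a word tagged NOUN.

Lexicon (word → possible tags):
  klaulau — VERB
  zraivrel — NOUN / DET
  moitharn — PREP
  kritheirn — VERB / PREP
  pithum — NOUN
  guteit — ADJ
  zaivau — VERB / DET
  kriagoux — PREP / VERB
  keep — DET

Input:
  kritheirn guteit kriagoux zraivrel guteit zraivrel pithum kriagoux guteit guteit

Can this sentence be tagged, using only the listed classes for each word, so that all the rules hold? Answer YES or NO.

Candidates per position — 1:kritheirn {VERB,PREP}; 2:guteit {ADJ}; 3:kriagoux {PREP,VERB}; 4:zraivrel {NOUN,DET}; 5:guteit {ADJ}; 6:zraivrel {NOUN,DET}; 7:pithum {NOUN}; 8:kriagoux {PREP,VERB}; 9:guteit {ADJ}; 10:guteit {ADJ}.
One satisfying assignment: VERB ADJ VERB NOUN ADJ NOUN NOUN PREP ADJ ADJ.
Check: rule 1 ✓; rule 2 ✓; rule 3 ✓; rule 4 ✓; rule 5 ✓.

YES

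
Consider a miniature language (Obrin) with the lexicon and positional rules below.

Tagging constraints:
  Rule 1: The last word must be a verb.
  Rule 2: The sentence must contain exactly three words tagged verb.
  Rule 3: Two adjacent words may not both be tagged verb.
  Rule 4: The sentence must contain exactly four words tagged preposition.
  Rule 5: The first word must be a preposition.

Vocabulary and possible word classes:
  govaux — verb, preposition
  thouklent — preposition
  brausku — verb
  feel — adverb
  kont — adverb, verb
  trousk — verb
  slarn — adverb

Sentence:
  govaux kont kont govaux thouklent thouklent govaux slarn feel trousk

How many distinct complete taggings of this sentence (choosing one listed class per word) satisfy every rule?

Candidates per position — 1:govaux {verb,preposition}; 2:kont {adverb,verb}; 3:kont {adverb,verb}; 4:govaux {verb,preposition}; 5:thouklent {preposition}; 6:thouklent {preposition}; 7:govaux {verb,preposition}; 8:slarn {adverb}; 9:feel {adverb}; 10:trousk {verb}.
There are 32 candidate sequences in total.
The sequences that satisfy every rule: preposition adverb verb preposition preposition preposition verb adverb adverb verb; preposition verb adverb verb preposition preposition preposition adverb adverb verb; preposition verb adverb preposition preposition preposition verb adverb adverb verb.
Count = 3.

3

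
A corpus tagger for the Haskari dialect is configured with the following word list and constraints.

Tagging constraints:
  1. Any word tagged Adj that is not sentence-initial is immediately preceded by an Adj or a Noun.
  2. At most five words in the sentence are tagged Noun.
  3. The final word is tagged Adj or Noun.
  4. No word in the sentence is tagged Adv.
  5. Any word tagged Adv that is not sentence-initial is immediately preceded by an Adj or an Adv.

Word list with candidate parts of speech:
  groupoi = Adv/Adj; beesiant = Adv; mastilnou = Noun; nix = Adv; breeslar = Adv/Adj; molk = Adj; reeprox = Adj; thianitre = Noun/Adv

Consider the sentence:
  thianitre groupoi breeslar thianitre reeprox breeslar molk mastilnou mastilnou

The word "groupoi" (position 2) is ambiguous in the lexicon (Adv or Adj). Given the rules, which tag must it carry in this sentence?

Candidates per position — 1:thianitre {Noun,Adv}; 2:groupoi {Adv,Adj}; 3:breeslar {Adv,Adj}; 4:thianitre {Noun,Adv}; 5:reeprox {Adj}; 6:breeslar {Adv,Adj}; 7:molk {Adj}; 8:mastilnou {Noun}; 9:mastilnou {Noun}.
Position 1: Adv is ruled out by rule 4; that leaves Noun.
Position 2: Adv is ruled out by rule 4; that leaves Adj.
Position 3: Adv is ruled out by rule 4; that leaves Adj.
Position 4: Adv is ruled out by rule 1; that leaves Noun.
Position 6: Adv is ruled out by rule 1; that leaves Adj.
That leaves exactly one tagging: Noun Adj Adj Noun Adj Adj Adj Noun Noun.
Check: rule 1 holds; rule 2 holds; rule 3 holds; rule 4 holds; rule 5 holds.

Adj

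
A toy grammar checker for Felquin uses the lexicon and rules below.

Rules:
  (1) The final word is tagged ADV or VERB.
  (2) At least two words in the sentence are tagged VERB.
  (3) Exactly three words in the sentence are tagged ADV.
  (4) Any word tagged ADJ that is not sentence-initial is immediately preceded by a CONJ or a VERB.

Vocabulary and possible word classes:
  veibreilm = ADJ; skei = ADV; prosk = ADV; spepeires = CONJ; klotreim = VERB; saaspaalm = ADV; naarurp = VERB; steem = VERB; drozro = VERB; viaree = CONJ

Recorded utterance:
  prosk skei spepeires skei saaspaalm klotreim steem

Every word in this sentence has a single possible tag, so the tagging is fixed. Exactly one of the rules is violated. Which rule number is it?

3

Fixed tagging: ADV ADV CONJ ADV ADV VERB VERB.
Rule check: R1 pass, R2 pass, R3 fail, R4 pass.
Only rule 3 fails.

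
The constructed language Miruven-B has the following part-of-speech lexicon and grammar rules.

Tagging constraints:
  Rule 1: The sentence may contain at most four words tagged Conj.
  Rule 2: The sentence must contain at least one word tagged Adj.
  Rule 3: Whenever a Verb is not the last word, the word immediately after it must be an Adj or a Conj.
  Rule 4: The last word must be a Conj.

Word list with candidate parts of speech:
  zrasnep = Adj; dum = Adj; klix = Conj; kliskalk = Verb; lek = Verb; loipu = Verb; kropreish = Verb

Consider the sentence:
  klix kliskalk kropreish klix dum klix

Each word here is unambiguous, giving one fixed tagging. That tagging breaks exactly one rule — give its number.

3

Fixed tagging: Conj Verb Verb Conj Adj Conj.
Applying the rules: R1 ok, R2 ok, R3 fails, R4 ok.
Only rule 3 fails.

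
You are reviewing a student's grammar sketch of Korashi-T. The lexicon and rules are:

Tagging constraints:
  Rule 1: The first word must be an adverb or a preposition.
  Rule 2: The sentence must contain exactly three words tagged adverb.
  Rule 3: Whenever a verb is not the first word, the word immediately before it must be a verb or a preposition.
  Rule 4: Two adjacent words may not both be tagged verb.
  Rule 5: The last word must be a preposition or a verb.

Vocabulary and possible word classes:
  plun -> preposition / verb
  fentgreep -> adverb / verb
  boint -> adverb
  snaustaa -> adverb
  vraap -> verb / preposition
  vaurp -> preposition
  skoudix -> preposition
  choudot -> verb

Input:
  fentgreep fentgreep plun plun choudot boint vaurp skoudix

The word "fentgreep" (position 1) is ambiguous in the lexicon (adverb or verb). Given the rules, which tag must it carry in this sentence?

Candidates per position — 1:fentgreep {adverb,verb}; 2:fentgreep {adverb,verb}; 3:plun {preposition,verb}; 4:plun {preposition,verb}; 5:choudot {verb}; 6:boint {adverb}; 7:vaurp {preposition}; 8:skoudix {preposition}.
Position 1: verb is ruled out by rule 1; that leaves adverb.
Position 2: verb is ruled out by rule 2; that leaves adverb.
Position 3: verb is ruled out by rule 3; that leaves preposition.
Position 4: verb is ruled out by rule 4; that leaves preposition.
The only consistent sequence is: adverb adverb preposition preposition verb adverb preposition preposition.
Check: rule 1 holds; rule 2 holds; rule 3 holds; rule 4 holds; rule 5 holds.

adverb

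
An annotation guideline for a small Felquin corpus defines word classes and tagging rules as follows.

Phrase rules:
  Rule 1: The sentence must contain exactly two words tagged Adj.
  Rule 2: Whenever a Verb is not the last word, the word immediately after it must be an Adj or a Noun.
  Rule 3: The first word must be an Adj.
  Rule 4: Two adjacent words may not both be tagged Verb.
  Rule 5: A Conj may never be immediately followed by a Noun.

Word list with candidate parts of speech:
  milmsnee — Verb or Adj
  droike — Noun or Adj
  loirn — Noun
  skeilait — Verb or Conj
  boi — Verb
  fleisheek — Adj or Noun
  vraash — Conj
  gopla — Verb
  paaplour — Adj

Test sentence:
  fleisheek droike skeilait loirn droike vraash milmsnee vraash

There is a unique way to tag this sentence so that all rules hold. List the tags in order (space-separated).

Candidates per position — 1:fleisheek {Adj,Noun}; 2:droike {Noun,Adj}; 3:skeilait {Verb,Conj}; 4:loirn {Noun}; 5:droike {Noun,Adj}; 6:vraash {Conj}; 7:milmsnee {Verb,Adj}; 8:vraash {Conj}.
Position 1: Noun is ruled out by rule 3; that leaves Adj.
Position 3: Conj is ruled out by rule 5; that leaves Verb.
Position 7: Verb is ruled out by rule 2; that leaves Adj.
Position 2: Adj is ruled out by rule 1; that leaves Noun.
Position 5: Adj is ruled out by rule 1; that leaves Noun.
So the tagging must be: Adj Noun Verb Noun Noun Conj Adj Conj.
Rule-by-rule: rule 1 ✓; rule 2 ✓; rule 3 ✓; rule 4 ✓; rule 5 ✓.

Adj Noun Verb Noun Noun Conj Adj Conj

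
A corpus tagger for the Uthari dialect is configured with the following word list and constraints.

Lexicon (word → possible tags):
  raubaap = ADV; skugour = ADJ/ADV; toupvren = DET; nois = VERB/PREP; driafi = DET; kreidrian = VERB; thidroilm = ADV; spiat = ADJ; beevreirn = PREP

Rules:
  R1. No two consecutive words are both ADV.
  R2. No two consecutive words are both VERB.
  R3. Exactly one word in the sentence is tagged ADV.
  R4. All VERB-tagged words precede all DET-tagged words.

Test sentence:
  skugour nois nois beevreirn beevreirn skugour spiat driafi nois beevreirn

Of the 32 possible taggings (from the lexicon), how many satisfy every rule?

Candidates per position — 1:skugour {ADJ,ADV}; 2:nois {VERB,PREP}; 3:nois {VERB,PREP}; 4:beevreirn {PREP}; 5:beevreirn {PREP}; 6:skugour {ADJ,ADV}; 7:spiat {ADJ}; 8:driafi {DET}; 9:nois {VERB,PREP}; 10:beevreirn {PREP}.
There are 32 candidate sequences in total.
Checking each against the rules leaves 6 sequences.
Count = 6.

6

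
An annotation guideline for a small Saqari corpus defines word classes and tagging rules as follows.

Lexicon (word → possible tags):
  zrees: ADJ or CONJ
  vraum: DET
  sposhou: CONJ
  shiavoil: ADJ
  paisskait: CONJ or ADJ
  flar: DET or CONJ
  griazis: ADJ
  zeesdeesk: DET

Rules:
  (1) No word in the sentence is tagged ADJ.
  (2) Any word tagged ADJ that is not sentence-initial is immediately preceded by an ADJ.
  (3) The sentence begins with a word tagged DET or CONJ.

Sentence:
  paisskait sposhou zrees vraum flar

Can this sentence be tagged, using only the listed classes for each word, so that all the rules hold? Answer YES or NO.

Candidates per position — 1:paisskait {CONJ,ADJ}; 2:sposhou {CONJ}; 3:zrees {ADJ,CONJ}; 4:vraum {DET}; 5:flar {DET,CONJ}.
One satisfying assignment: CONJ CONJ CONJ DET DET.
Checking: rule 1 ✓; rule 2 ✓; rule 3 ✓.

YES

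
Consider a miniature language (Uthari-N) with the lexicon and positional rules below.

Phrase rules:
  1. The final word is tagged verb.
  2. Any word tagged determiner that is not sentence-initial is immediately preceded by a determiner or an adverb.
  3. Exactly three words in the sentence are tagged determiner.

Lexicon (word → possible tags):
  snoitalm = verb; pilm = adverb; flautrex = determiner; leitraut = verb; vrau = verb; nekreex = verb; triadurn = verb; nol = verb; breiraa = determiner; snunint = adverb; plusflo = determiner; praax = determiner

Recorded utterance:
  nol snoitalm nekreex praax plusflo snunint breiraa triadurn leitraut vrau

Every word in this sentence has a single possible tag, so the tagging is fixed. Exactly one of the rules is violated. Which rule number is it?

2

Fixed tagging: verb verb verb determiner determiner adverb determiner verb verb verb.
Checking each rule: R1 ✓, R2 ✗, R3 ✓.
Only rule 2 fails.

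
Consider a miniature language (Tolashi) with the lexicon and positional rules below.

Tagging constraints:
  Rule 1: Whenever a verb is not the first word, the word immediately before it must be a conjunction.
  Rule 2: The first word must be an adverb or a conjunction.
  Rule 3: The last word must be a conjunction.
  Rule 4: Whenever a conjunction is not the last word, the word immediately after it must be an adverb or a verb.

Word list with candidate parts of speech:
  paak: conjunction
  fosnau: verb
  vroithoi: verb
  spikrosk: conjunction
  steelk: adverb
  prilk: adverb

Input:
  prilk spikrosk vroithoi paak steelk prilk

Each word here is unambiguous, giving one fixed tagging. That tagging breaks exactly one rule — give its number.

Fixed tagging: adverb conjunction verb conjunction adverb adverb.
Checking each rule: R1 ✓, R2 ✓, R3 ✗, R4 ✓.
Only rule 3 fails.

3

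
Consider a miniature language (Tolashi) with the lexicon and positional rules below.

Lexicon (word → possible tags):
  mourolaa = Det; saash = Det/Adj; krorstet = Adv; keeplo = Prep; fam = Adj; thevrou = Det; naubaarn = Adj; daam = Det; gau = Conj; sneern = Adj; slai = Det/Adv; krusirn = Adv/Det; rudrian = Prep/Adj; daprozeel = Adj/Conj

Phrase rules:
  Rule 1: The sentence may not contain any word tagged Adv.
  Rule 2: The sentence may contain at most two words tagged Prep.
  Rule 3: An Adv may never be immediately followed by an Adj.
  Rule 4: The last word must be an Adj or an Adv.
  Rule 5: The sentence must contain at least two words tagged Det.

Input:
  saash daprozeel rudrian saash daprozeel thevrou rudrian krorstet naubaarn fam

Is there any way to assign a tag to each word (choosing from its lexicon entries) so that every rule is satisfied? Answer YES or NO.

NO

Candidates per position — 1:saash {Det,Adj}; 2:daprozeel {Adj,Conj}; 3:rudrian {Prep,Adj}; 4:saash {Det,Adj}; 5:daprozeel {Adj,Conj}; 6:thevrou {Det}; 7:rudrian {Prep,Adj}; 8:krorstet {Adv}; 9:naubaarn {Adj}; 10:fam {Adj}.
Rule 1 cannot be satisfied by any choice of tags from the lexicon.
So there is no consistent tagging.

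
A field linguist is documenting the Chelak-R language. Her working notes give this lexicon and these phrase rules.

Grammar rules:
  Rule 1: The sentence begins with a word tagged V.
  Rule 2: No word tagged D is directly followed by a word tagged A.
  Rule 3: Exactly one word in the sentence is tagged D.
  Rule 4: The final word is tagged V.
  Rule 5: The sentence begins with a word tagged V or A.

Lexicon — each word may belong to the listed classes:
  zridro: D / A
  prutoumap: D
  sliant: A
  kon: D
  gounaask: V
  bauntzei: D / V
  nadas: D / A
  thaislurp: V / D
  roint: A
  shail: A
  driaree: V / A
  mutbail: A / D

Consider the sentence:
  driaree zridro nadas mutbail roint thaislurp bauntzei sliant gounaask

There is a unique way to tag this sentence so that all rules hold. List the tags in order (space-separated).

Candidates per position — 1:driaree {V,A}; 2:zridro {D,A}; 3:nadas {D,A}; 4:mutbail {A,D}; 5:roint {A}; 6:thaislurp {V,D}; 7:bauntzei {D,V}; 8:sliant {A}; 9:gounaask {V}.
If word 1 were A, no tagging could satisfy rule 1; so word 1 is V.
If word 2 were D, no tagging could satisfy rule 2; so word 2 is A.
If word 3 were D, no tagging could satisfy rule 2; so word 3 is A.
If word 4 were D, no tagging could satisfy rule 2; so word 4 is A.
If word 7 were D, no tagging could satisfy rule 2; so word 7 is V.
If word 6 were V, no tagging could satisfy rule 3; so word 6 is D.
The only consistent sequence is: V A A A A D V A V.
Checking: rule 1 ✓; rule 2 ✓; rule 3 ✓; rule 4 ✓; rule 5 ✓.

V A A A A D V A V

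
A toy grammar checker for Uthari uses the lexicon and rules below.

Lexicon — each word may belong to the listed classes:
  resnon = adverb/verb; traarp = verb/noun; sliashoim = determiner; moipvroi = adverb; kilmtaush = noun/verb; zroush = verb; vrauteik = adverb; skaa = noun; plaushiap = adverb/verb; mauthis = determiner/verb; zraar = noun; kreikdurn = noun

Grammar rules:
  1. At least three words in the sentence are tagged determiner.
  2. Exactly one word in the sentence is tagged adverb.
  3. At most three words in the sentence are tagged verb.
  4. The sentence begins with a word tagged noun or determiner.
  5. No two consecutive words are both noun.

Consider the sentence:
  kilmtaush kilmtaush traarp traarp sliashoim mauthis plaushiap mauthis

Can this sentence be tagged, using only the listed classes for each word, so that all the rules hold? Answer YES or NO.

YES

Candidates per position — 1:kilmtaush {noun,verb}; 2:kilmtaush {noun,verb}; 3:traarp {verb,noun}; 4:traarp {verb,noun}; 5:sliashoim {determiner}; 6:mauthis {determiner,verb}; 7:plaushiap {adverb,verb}; 8:mauthis {determiner,verb}.
One satisfying assignment: noun verb verb verb determiner determiner adverb determiner.
Verifying each rule — rule 1 ok; rule 2 ok; rule 3 ok; rule 4 ok; rule 5 ok.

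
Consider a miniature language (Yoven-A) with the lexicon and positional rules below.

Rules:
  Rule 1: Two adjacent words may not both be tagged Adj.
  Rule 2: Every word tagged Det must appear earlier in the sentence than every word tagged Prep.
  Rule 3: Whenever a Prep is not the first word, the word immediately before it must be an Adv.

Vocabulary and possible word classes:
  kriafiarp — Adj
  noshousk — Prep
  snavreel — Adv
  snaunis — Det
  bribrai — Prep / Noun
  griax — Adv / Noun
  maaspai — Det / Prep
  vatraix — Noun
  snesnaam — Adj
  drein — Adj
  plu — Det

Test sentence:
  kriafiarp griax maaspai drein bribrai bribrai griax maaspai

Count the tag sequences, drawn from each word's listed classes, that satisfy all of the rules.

Candidates per position — 1:kriafiarp {Adj}; 2:griax {Adv,Noun}; 3:maaspai {Det,Prep}; 4:drein {Adj}; 5:bribrai {Prep,Noun}; 6:bribrai {Prep,Noun}; 7:griax {Adv,Noun}; 8:maaspai {Det,Prep}.
There are 64 candidate sequences in total.
Checking each against the rules leaves 7 sequences.
Count = 7.

7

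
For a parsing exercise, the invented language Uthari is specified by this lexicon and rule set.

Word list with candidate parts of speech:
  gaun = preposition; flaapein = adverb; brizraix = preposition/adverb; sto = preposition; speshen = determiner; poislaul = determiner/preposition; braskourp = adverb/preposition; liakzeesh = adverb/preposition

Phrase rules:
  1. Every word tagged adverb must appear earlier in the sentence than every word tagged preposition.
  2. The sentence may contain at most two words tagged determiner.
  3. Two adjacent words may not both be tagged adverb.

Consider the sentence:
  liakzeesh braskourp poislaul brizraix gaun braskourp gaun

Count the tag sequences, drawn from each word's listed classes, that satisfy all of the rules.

Candidates per position — 1:liakzeesh {adverb,preposition}; 2:braskourp {adverb,preposition}; 3:poislaul {determiner,preposition}; 4:brizraix {preposition,adverb}; 5:gaun {preposition}; 6:braskourp {adverb,preposition}; 7:gaun {preposition}.
There are 32 candidate sequences in total.
The sequences that satisfy every rule: adverb preposition determiner preposition preposition preposition preposition; adverb preposition preposition preposition preposition preposition preposition; preposition preposition determiner preposition preposition preposition preposition; preposition preposition preposition preposition preposition preposition preposition.
Count = 4.

4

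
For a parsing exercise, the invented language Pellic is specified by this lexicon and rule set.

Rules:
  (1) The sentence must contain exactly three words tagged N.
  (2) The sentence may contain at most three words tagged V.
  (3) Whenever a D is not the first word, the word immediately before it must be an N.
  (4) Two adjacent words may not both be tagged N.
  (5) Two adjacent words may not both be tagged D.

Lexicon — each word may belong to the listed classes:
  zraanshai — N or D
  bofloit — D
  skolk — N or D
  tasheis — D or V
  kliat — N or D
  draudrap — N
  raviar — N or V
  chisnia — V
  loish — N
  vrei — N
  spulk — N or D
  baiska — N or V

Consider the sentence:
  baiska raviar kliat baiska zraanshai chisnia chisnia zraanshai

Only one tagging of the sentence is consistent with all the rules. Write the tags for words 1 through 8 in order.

V N D N D V V N

Candidates per position — 1:baiska {N,V}; 2:raviar {N,V}; 3:kliat {N,D}; 4:baiska {N,V}; 5:zraanshai {N,D}; 6:chisnia {V}; 7:chisnia {V}; 8:zraanshai {N,D}.
If word 8 were D, no tagging could satisfy rule 3; so word 8 is N.
The remaining ambiguous positions (1, 2, 3, 4, 5) are resolved jointly — only one combination satisfies every rule.
That leaves exactly one tagging: V N D N D V V N.
Rule-by-rule: rule 1 ✓; rule 2 ✓; rule 3 ✓; rule 4 ✓; rule 5 ✓.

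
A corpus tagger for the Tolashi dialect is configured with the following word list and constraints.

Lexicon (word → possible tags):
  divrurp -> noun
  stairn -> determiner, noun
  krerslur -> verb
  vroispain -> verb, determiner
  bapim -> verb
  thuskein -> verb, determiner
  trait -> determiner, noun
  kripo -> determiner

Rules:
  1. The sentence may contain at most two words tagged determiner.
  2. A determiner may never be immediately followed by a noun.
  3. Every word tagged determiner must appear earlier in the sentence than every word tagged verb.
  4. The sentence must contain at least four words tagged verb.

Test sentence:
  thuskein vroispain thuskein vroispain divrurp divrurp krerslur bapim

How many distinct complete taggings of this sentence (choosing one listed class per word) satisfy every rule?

Candidates per position — 1:thuskein {verb,determiner}; 2:vroispain {verb,determiner}; 3:thuskein {verb,determiner}; 4:vroispain {verb,determiner}; 5:divrurp {noun}; 6:divrurp {noun}; 7:krerslur {verb}; 8:bapim {verb}.
There are 16 candidate sequences in total.
The sequences that satisfy every rule: verb verb verb verb noun noun verb verb; determiner verb verb verb noun noun verb verb; determiner determiner verb verb noun noun verb verb.
Count = 3.

3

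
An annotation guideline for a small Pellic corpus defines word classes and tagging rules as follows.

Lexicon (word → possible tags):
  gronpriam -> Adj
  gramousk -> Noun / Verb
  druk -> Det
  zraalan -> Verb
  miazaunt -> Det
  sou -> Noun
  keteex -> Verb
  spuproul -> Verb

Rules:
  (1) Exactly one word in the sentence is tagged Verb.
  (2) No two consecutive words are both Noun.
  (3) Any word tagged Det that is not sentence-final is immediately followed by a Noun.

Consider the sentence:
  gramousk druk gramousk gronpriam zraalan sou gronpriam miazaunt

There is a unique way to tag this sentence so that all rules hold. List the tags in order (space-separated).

Candidates per position — 1:gramousk {Noun,Verb}; 2:druk {Det}; 3:gramousk {Noun,Verb}; 4:gronpriam {Adj}; 5:zraalan {Verb}; 6:sou {Noun}; 7:gronpriam {Adj}; 8:miazaunt {Det}.
Position 1: Verb is ruled out by rule 1; that leaves Noun.
Position 3: Verb is ruled out by rule 1; that leaves Noun.
The unique satisfying tagging is: Noun Det Noun Adj Verb Noun Adj Det.
Rule-by-rule: rule 1 holds; rule 2 holds; rule 3 holds.

Noun Det Noun Adj Verb Noun Adj Det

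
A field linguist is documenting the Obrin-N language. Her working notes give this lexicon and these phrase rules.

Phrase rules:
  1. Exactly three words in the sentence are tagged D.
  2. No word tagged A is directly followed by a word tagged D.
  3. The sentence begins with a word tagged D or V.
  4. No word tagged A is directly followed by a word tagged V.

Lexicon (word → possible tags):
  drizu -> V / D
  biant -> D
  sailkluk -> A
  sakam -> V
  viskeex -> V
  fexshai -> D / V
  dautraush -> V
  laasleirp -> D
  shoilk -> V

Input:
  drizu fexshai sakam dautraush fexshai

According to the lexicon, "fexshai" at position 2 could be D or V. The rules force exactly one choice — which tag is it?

Candidates per position — 1:drizu {V,D}; 2:fexshai {D,V}; 3:sakam {V}; 4:dautraush {V}; 5:fexshai {D,V}.
Word 1 cannot be V — rule 1 would then fail for every completion. It is D.
Word 2 cannot be V — rule 1 would then fail for every completion. It is D.
Word 5 cannot be V — rule 1 would then fail for every completion. It is D.
So the tagging must be: D D V V D.
Check: rule 1 satisfied; rule 2 satisfied; rule 3 satisfied; rule 4 satisfied.

D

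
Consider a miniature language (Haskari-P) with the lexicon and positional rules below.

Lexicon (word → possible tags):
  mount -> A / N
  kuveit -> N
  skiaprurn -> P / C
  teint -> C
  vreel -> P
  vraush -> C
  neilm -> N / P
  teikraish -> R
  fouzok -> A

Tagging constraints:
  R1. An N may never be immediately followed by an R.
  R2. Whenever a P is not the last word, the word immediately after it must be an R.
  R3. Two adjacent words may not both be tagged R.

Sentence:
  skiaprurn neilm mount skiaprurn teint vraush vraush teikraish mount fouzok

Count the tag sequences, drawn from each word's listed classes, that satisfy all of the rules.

Candidates per position — 1:skiaprurn {P,C}; 2:neilm {N,P}; 3:mount {A,N}; 4:skiaprurn {P,C}; 5:teint {C}; 6:vraush {C}; 7:vraush {C}; 8:teikraish {R}; 9:mount {A,N}; 10:fouzok {A}.
There are 32 candidate sequences in total.
The sequences that satisfy every rule: C N A C C C C R A A; C N A C C C C R N A; C N N C C C C R A A; C N N C C C C R N A.
Count = 4.

4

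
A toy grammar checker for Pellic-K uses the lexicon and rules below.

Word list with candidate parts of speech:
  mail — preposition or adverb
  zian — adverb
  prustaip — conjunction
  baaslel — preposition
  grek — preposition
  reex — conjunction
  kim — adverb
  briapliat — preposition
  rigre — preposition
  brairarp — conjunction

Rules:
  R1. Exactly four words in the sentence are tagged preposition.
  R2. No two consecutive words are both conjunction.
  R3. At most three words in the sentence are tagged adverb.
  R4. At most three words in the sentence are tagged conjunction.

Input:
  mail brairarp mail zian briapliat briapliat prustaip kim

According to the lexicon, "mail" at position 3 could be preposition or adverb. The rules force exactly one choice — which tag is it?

Candidates per position — 1:mail {preposition,adverb}; 2:brairarp {conjunction}; 3:mail {preposition,adverb}; 4:zian {adverb}; 5:briapliat {preposition}; 6:briapliat {preposition}; 7:prustaip {conjunction}; 8:kim {adverb}.
Position 1: adverb is ruled out by rule 1; that leaves preposition.
Position 3: adverb is ruled out by rule 1; that leaves preposition.
The unique satisfying tagging is: preposition conjunction preposition adverb preposition preposition conjunction adverb.
Rule-by-rule: rule 1 holds; rule 2 holds; rule 3 holds; rule 4 holds.

preposition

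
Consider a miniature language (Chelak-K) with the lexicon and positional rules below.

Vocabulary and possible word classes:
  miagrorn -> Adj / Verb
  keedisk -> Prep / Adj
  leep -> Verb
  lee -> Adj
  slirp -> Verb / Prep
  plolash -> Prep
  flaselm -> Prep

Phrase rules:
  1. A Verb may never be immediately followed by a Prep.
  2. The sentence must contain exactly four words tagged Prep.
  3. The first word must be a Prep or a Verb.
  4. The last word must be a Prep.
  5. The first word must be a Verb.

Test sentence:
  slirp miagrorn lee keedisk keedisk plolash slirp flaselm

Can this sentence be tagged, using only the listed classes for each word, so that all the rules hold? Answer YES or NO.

Candidates per position — 1:slirp {Verb,Prep}; 2:miagrorn {Adj,Verb}; 3:lee {Adj}; 4:keedisk {Prep,Adj}; 5:keedisk {Prep,Adj}; 6:plolash {Prep}; 7:slirp {Verb,Prep}; 8:flaselm {Prep}.
One satisfying assignment: Verb Adj Adj Adj Prep Prep Prep Prep.
Checking: rule 1 ok; rule 2 ok; rule 3 ok; rule 4 ok; rule 5 ok.

YES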